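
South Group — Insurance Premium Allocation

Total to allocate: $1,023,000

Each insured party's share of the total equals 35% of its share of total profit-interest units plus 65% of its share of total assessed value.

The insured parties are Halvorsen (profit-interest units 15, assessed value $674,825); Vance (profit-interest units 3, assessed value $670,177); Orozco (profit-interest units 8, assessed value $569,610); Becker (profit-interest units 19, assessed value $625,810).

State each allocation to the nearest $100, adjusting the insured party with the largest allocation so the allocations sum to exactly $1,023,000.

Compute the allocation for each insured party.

Profit-interest units total 45; assessed value total 2,540,422.
Composite weights (35% profit-interest units + 65% assessed value): Halvorsen 0.2893; Vance 0.1948; Orozco 0.2080; Becker 0.3079.
Pro-rata amounts: Halvorsen 295,983.99; Vance 199,287.39; Orozco 212,747.53; Becker 314,981.09.
After rounding ($100): Halvorsen $296,000; Vance $199,300; Orozco $212,700; Becker $315,000. Sum = $1,023,000.
No rounding difference to absorb.

Halvorsen: $296,000; Vance: $199,300; Orozco: $212,700; Becker: $315,000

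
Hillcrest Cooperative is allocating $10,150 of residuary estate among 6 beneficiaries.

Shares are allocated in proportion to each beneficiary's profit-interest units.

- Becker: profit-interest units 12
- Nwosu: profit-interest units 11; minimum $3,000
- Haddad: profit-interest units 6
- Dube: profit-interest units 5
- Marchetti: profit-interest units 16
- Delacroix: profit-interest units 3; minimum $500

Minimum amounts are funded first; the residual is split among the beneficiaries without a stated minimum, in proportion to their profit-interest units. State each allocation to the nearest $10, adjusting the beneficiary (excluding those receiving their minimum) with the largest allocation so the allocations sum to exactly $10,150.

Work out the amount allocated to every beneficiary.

Minimums first: Nwosu $3,000; Delacroix $500. Remaining pool $6,650.
Remaining pool split over remaining profit-interest units 39: Becker 2,046.15 → $2,050; Haddad 1,023.08 → $1,020; Dube 852.56 → $850; Marchetti 2,728.21 → $2,730.

Becker: $2,050 | Nwosu: $3,000 | Haddad: $1,020 | Dube: $850 | Marchetti: $2,730 | Delacroix: $500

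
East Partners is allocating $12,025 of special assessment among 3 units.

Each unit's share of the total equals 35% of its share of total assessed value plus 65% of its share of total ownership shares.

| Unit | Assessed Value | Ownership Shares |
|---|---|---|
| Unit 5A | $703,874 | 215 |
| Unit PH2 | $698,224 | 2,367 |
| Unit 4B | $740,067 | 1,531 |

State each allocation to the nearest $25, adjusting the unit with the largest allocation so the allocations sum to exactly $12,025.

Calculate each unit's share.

Assessed value total 2,142,165; ownership shares total 4,113.
Composite weights (35% assessed value + 65% ownership shares): Unit 5A 0.1490; Unit PH2 0.4882; Unit 4B 0.3629.
Raw shares: Unit 5A 1,791.49; Unit PH2 5,870.01; Unit 4B 4,363.50.
After rounding ($25): Unit 5A $1,800; Unit PH2 $5,875; Unit 4B $4,375. Sum = $12,050.
Difference $12,025 − $12,050 = −$25 applied to largest allocation (Unit PH2): Unit PH2 becomes $5,850.

Unit 5A: $1,800; Unit PH2: $5,850; Unit 4B: $4,375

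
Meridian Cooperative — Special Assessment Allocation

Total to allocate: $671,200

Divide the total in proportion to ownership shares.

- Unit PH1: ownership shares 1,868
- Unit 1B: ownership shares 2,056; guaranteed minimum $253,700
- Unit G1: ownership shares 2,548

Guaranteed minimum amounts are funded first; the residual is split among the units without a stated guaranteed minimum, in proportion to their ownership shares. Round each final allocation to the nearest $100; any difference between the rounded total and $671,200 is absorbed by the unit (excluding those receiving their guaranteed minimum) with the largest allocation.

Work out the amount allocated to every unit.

Unit PH1: $176,600 · Unit 1B: $253,700 · Unit G1: $240,900

Fund the minimums — Unit 1B $253,700. Balance $417,500.
Balance split over remaining ownership shares 4,416: Unit PH1 176,605.53 → $176,600; Unit G1 240,894.47 → $240,900.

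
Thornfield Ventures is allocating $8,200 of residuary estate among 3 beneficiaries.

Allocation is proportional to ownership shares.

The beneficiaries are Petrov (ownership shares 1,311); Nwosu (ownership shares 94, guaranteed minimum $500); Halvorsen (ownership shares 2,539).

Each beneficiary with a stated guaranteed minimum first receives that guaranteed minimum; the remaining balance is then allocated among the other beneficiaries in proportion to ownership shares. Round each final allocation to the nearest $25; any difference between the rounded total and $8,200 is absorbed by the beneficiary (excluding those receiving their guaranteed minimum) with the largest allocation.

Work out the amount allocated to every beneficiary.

Petrov: $2,625 · Nwosu: $500 · Halvorsen: $5,075

Fund the minimums — Nwosu $500. Residual $7,700.
Residual split over remaining ownership shares 3,850: Petrov 2,622.00 → $2,625; Halvorsen 5,078.00 → $5,075.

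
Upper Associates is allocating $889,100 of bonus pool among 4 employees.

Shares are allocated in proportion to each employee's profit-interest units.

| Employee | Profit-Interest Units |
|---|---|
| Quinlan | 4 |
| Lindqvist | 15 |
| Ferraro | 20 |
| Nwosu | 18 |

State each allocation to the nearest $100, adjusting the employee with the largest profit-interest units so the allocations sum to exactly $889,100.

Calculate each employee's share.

Quinlan: $62,400 · Lindqvist: $234,000 · Ferraro: $311,900 · Nwosu: $280,800

Sum of profit-interest units: 4 + 15 + 20 + 18 = 57.
Raw shares: Quinlan 62,392.98; Lindqvist 233,973.68; Ferraro 311,964.91; Nwosu 280,768.42.
After rounding ($100): Quinlan $62,400; Lindqvist $234,000; Ferraro $312,000; Nwosu $280,800. Sum = $889,200.
Difference $889,100 − $889,200 = −$100 applied to largest profit-interest units (Ferraro): Ferraro becomes $311,900.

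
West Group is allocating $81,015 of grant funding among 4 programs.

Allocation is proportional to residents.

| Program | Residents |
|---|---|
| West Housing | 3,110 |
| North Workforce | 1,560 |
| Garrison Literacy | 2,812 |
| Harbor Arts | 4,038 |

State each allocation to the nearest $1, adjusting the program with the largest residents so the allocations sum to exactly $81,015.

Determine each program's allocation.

Combined residents = 3,110 + 1,560 + 2,812 + 4,038 = 11,520.
Unrounded shares: West Housing 21,871.24; North Workforce 10,970.78; Garrison Literacy 19,775.54; Harbor Arts 28,397.45.
At nearest $1: West Housing $21,871; North Workforce $10,971; Garrison Literacy $19,776; Harbor Arts $28,397. Sum = $81,015.
No rounding difference to absorb.

West Housing: $21,871 | North Workforce: $10,971 | Garrison Literacy: $19,776 | Harbor Arts: $28,397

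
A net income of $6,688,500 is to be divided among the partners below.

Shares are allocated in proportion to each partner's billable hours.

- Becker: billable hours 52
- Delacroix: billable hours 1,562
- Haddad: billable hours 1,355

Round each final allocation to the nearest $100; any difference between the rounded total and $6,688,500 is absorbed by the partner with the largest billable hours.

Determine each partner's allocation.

Billable hours total: 2,969.
Pro-rata amounts: Becker 52/2,969 × $6,688,500 = 117,144.49; Delacroix 1,562/2,969 × $6,688,500 = 3,518,840.35; Haddad 1,355/2,969 × $6,688,500 = 3,052,515.16.
Rounded to nearest $100: Becker $117,100; Delacroix $3,518,800; Haddad $3,052,500. Sum = $6,688,400.
Difference $6,688,500 − $6,688,400 = +$100 applied to largest billable hours (Delacroix): Delacroix becomes $3,518,900.

Becker: $117,100 | Delacroix: $3,518,900 | Haddad: $3,052,500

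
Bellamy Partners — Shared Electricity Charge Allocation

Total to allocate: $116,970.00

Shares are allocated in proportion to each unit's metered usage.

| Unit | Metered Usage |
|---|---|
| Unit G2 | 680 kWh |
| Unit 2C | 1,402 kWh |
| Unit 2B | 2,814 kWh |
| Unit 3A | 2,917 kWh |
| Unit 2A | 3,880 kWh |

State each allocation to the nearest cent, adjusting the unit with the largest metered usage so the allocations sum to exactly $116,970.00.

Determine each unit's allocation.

Metered usage total: 680 + 1,402 + 2,814 + 2,917 + 3,880 = 11,693.
Raw shares: Unit G2 6,802.3262; Unit 2C 14,024.7960; Unit 2B 28,149.6263; Unit 3A 29,179.9786; Unit 2A 38,813.2729.
After rounding (cent): Unit G2 $6,802.33; Unit 2C $14,024.80; Unit 2B $28,149.63; Unit 3A $29,179.98; Unit 2A $38,813.27. Sum = $116,970.01.
Difference $116,970.00 − $116,970.01 = −$0.01 applied to largest metered usage (Unit 2A): Unit 2A becomes $38,813.26.

Unit G2: $6,802.33 | Unit 2C: $14,024.80 | Unit 2B: $28,149.63 | Unit 3A: $29,179.98 | Unit 2A: $38,813.26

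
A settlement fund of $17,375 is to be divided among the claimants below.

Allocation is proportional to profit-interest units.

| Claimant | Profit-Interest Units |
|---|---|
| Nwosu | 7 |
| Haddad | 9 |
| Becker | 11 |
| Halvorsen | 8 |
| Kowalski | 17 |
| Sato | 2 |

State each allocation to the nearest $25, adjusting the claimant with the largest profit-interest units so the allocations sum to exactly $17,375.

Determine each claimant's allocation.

Profit-interest units total: 54.
Pro-rata amounts: Nwosu 7/54 × $17,375 = 2,252.31; Haddad 9/54 × $17,375 = 2,895.83; Becker 11/54 × $17,375 = 3,539.35; Halvorsen 8/54 × $17,375 = 2,574.07; Kowalski 17/54 × $17,375 = 5,469.91; Sato 2/54 × $17,375 = 643.52.
At nearest $25: Nwosu $2,250; Haddad $2,900; Becker $3,550; Halvorsen $2,575; Kowalski $5,475; Sato $650. Sum = $17,400.
Difference $17,375 − $17,400 = −$25 applied to largest profit-interest units (Kowalski): Kowalski becomes $5,450.

Nwosu: $2,250; Haddad: $2,900; Becker: $3,550; Halvorsen: $2,575; Kowalski: $5,450; Sato: $650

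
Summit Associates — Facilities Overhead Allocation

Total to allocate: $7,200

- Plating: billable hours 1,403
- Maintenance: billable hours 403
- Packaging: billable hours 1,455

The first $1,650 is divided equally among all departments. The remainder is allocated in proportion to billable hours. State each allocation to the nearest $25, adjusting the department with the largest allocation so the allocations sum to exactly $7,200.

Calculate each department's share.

Plating: $2,950; Maintenance: $1,225; Packaging: $3,025

First tranche $1,650 split equally: $550 each.
Remainder $5,550 by billable hours (total 3,261): Plating 2,387.81 → $2,400; Maintenance 685.88 → $675; Packaging 2,476.31 → $2,475.
Totals: Plating $550 + $2,400 = $2,950; Maintenance $550 + $675 = $1,225; Packaging $550 + $2,475 = $3,025.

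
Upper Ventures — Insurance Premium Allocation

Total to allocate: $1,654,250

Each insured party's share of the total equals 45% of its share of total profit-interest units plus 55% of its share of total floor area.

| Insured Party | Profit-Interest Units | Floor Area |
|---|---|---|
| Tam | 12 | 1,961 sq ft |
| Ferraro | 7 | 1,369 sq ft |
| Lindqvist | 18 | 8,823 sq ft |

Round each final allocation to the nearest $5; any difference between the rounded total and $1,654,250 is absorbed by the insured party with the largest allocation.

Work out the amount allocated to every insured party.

Profit-interest units total 37; floor area total 12,153.
Composite weights (45% profit-interest units + 55% floor area): Tam 0.2347; Ferraro 0.1471; Lindqvist 0.6182.
Proportional shares: Tam 388,241.86; Ferraro 243,325.34; Lindqvist 1,022,682.81.
At nearest $5: Tam $388,240; Ferraro $243,325; Lindqvist $1,022,685. Sum = $1,654,250.
No rounding difference to absorb.

Tam: $388,240 | Ferraro: $243,325 | Lindqvist: $1,022,685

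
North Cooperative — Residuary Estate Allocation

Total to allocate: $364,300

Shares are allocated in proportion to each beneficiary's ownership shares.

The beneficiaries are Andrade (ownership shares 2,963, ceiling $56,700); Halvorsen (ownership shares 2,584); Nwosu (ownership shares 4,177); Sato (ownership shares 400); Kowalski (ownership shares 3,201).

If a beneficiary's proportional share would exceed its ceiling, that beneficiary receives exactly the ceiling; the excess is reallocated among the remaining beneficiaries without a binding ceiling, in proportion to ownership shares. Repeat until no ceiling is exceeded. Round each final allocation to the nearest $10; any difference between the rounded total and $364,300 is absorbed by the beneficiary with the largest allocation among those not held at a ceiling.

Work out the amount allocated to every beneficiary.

Combined ownership shares = 13,325.
Proportional shares (ignoring caps): Andrade 81,007.20; Halvorsen 70,645.49; Nwosu 114,197.46; Sato 10,935.83; Kowalski 87,514.02.
Held at cap: Andrade ($56,700); residual $307,600 reallocated over remaining ownership shares 10,362.
Shares after redistribution: Halvorsen 76,707.04 → $76,710; Nwosu 123,995.87 → $124,000; Sato 11,874.16 → $11,870; Kowalski 95,022.93 → $95,020.

Andrade: $56,700; Halvorsen: $76,710; Nwosu: $124,000; Sato: $11,870; Kowalski: $95,020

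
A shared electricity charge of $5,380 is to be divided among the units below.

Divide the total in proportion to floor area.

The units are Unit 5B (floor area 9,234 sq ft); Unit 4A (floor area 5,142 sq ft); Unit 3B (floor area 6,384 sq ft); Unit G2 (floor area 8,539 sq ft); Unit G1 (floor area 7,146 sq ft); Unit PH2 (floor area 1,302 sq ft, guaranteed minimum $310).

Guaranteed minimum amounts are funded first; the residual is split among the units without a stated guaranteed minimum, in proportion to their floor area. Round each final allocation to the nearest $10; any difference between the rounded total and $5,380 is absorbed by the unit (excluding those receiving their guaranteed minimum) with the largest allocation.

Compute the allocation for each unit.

Unit 5B: $1,280 | Unit 4A: $720 | Unit 3B: $890 | Unit G2: $1,190 | Unit G1: $990 | Unit PH2: $310

Minimums first: Unit PH2 $310. Balance $5,070.
Balance split over remaining floor area 36,445: Unit 5B 1,284.58 → $1,280; Unit 4A 715.32 → $720; Unit 3B 888.10 → $890; Unit G2 1,187.89 → $1,190; Unit G1 994.11 → $990.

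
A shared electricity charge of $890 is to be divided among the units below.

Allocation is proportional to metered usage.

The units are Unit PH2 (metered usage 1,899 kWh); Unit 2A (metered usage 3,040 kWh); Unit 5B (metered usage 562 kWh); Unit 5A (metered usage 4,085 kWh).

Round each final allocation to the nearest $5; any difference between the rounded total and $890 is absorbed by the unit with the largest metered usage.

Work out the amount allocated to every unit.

Unit PH2: $175 | Unit 2A: $280 | Unit 5B: $50 | Unit 5A: $385

Metered usage total: 9,586.
Pro-rata amounts: Unit PH2 1,899/9,586 × $890 = 176.31; Unit 2A 3,040/9,586 × $890 = 282.24; Unit 5B 562/9,586 × $890 = 52.18; Unit 5A 4,085/9,586 × $890 = 379.27.
After rounding ($5): Unit PH2 $175; Unit 2A $280; Unit 5B $50; Unit 5A $380. Sum = $885.
Difference $890 − $885 = +$5 applied to largest metered usage (Unit 5A): Unit 5A becomes $385.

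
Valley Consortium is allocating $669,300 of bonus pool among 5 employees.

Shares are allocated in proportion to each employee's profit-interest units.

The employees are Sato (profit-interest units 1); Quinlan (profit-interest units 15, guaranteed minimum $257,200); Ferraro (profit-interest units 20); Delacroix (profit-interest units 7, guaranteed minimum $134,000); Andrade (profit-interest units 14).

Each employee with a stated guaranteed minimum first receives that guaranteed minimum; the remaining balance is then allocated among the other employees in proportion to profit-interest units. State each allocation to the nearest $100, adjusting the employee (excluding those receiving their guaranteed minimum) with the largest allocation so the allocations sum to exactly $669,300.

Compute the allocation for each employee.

Sato: $7,900; Quinlan: $257,200; Ferraro: $159,000; Delacroix: $134,000; Andrade: $111,200

Guaranteed amounts: Quinlan $257,200; Delacroix $134,000. Remaining pool $278,100.
Remaining pool split over remaining profit-interest units 35: Sato 7,945.71 → $7,900; Ferraro 158,914.29 → $158,900; Andrade 111,240.00 → $111,200.
Rounding difference +$100 applied to Ferraro → $159,000.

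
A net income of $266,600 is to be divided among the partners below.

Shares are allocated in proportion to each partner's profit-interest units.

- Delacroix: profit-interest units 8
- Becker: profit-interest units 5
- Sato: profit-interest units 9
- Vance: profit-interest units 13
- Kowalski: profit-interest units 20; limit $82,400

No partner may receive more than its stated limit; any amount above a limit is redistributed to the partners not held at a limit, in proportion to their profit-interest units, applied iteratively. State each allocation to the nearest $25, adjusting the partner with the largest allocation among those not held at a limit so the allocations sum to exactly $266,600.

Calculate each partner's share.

Total profit-interest units = 55.
Pro-rata shares before constraints: Delacroix 38,778.18; Becker 24,236.36; Sato 43,625.45; Vance 63,014.55; Kowalski 96,945.45.
Held at cap: Kowalski ($82,400); balance $184,200 reallocated over remaining profit-interest units 35.
Redistributed shares: Delacroix 42,102.86 → $42,100; Becker 26,314.29 → $26,325; Sato 47,365.71 → $47,375; Vance 68,417.14 → $68,425.
Rounding difference −$25 applied to Vance → $68,400.

Delacroix: $42,100; Becker: $26,325; Sato: $47,375; Vance: $68,400; Kowalski: $82,400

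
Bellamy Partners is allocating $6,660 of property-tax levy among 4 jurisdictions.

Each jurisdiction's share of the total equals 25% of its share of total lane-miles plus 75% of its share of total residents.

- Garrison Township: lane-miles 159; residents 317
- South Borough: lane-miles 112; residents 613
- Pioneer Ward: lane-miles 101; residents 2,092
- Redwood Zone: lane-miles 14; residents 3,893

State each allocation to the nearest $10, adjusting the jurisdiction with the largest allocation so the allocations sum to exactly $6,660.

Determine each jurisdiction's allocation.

Garrison Township: $910; South Borough: $930; Pioneer Ward: $1,950; Redwood Zone: $2,870

Lane-miles total 386; residents total 6,915.
Blended shares (25% lane-miles + 75% residents): Garrison Township 0.1374; South Borough 0.1390; Pioneer Ward 0.2923; Redwood Zone 0.4313.
Pro-rata amounts: Garrison Township 914.82; South Borough 925.90; Pioneer Ward 1,946.80; Redwood Zone 2,872.47.
At nearest $10: Garrison Township $910; South Borough $930; Pioneer Ward $1,950; Redwood Zone $2,870. Sum = $6,660.
No rounding difference to absorb.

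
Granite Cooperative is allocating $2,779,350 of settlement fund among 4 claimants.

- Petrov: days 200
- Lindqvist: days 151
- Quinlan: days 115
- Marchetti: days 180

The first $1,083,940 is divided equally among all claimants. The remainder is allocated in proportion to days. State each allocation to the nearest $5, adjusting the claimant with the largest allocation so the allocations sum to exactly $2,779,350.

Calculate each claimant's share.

Petrov: $795,880 · Lindqvist: $667,280 · Quinlan: $572,800 · Marchetti: $743,390

Equal tier: $1,083,940 ÷ 4 = $270,985 apiece.
Remainder $1,695,410 by days (total 646): Petrov 524,894.74 → $524,895; Lindqvist 396,295.53 → $396,295; Quinlan 301,814.47 → $301,815; Marchetti 472,405.26 → $472,405.
Totals: Petrov $270,985 + $524,895 = $795,880; Lindqvist $270,985 + $396,295 = $667,280; Quinlan $270,985 + $301,815 = $572,800; Marchetti $270,985 + $472,405 = $743,390.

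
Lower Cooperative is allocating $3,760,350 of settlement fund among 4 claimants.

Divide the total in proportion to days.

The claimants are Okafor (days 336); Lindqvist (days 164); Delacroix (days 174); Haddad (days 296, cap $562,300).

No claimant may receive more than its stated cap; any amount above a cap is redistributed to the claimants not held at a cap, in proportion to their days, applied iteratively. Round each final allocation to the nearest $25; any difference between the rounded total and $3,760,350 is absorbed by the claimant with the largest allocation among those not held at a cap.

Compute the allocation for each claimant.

Days total: 970.
Unconstrained shares: Okafor 1,302,554.23; Lindqvist 635,770.52; Delacroix 674,537.01; Haddad 1,147,488.25.
Capped: Haddad ($562,300); remaining pool $3,198,050 reallocated over remaining days 674.
Remaining shares: Okafor 1,594,280.12 → $1,594,275; Lindqvist 778,160.53 → $778,150; Delacroix 825,609.35 → $825,600.
Rounding difference +$25 applied to Okafor → $1,594,300.

Okafor: $1,594,300 | Lindqvist: $778,150 | Delacroix: $825,600 | Haddad: $562,300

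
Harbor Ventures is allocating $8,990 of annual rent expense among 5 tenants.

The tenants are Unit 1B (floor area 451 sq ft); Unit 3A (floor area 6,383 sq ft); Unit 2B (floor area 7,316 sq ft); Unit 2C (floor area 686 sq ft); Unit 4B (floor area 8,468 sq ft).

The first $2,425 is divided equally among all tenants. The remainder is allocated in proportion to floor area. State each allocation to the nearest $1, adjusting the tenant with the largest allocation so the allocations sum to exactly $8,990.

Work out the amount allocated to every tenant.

First tranche $2,425 split equally: $485 each.
Remainder $6,565 by floor area (total 23,304): Unit 1B 127.05 → $127; Unit 3A 1,798.16 → $1,798; Unit 2B 2,061.00 → $2,061; Unit 2C 193.25 → $193; Unit 4B 2,385.53 → $2,386.
Totals: Unit 1B $485 + $127 = $612; Unit 3A $485 + $1,798 = $2,283; Unit 2B $485 + $2,061 = $2,546; Unit 2C $485 + $193 = $678; Unit 4B $485 + $2,386 = $2,871.

Unit 1B: $612; Unit 3A: $2,283; Unit 2B: $2,546; Unit 2C: $678; Unit 4B: $2,871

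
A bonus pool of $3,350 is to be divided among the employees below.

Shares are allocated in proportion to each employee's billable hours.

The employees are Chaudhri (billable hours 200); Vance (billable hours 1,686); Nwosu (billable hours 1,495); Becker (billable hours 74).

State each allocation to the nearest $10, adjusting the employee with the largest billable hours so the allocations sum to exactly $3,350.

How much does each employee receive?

Chaudhri: $190; Vance: $1,640; Nwosu: $1,450; Becker: $70

Combined billable hours = 3,455.
Proportional shares: Chaudhri 200/3,455 × $3,350 = 193.92; Vance 1,686/3,455 × $3,350 = 1,634.76; Nwosu 1,495/3,455 × $3,350 = 1,449.57; Becker 74/3,455 × $3,350 = 71.75.
At nearest $10: Chaudhri $190; Vance $1,630; Nwosu $1,450; Becker $70. Sum = $3,340.
Difference $3,350 − $3,340 = +$10 applied to largest billable hours (Vance): Vance becomes $1,640.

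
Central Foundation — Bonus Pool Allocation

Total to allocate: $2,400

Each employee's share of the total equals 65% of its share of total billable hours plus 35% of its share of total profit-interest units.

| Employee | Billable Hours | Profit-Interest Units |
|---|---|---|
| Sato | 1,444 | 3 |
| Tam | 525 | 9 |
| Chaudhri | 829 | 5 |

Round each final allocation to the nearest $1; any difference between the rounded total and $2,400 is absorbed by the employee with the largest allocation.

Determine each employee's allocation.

Totals — billable hours 2,798, profit-interest units 17.
Composite weights (65% billable hours + 35% profit-interest units): Sato 0.3972; Tam 0.3073; Chaudhri 0.2955.
Raw shares: Sato 953.32; Tam 737.41; Chaudhri 709.26.
After rounding ($1): Sato $953; Tam $737; Chaudhri $709. Sum = $2,399.
Difference $2,400 − $2,399 = +$1 applied to largest allocation (Sato): Sato becomes $954.

Sato: $954 · Tam: $737 · Chaudhri: $709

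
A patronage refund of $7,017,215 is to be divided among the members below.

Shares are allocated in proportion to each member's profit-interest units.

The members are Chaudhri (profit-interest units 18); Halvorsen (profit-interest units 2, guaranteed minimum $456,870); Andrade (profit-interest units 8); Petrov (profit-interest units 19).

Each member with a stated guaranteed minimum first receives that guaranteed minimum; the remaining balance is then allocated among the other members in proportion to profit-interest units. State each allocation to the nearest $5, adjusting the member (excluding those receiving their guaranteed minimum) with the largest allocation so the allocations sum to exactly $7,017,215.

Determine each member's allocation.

Chaudhri: $2,624,140 · Halvorsen: $456,870 · Andrade: $1,166,285 · Petrov: $2,769,920

Fund the minimums — Halvorsen $456,870. Remaining pool $6,560,345.
Remaining pool split over remaining profit-interest units 45: Chaudhri 2,624,138.00 → $2,624,140; Andrade 1,166,283.56 → $1,166,285; Petrov 2,769,923.44 → $2,769,925.
Rounding difference −$5 applied to Petrov → $2,769,920.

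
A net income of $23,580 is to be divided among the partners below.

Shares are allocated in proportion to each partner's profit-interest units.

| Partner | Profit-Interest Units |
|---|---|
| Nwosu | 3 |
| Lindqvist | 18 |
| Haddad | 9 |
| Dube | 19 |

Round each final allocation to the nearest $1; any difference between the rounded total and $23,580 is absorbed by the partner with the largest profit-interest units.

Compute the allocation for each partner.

Combined profit-interest units = 3 + 18 + 9 + 19 = 49.
Unrounded shares: Nwosu 1,443.67; Lindqvist 8,662.04; Haddad 4,331.02; Dube 9,143.27.
At nearest $1: Nwosu $1,444; Lindqvist $8,662; Haddad $4,331; Dube $9,143. Sum = $23,580.
Rounded total matches; no reconciliation needed.

Nwosu: $1,444 | Lindqvist: $8,662 | Haddad: $4,331 | Dube: $9,143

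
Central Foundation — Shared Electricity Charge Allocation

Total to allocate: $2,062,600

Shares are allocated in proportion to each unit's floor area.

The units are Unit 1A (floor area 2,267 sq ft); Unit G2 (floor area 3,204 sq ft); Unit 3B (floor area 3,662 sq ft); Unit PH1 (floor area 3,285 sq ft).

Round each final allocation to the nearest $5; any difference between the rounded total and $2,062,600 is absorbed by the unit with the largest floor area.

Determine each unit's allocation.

Unit 1A: $376,545 | Unit G2: $532,175 | Unit 3B: $608,250 | Unit PH1: $545,630

Total floor area = 2,267 + 3,204 + 3,662 + 3,285 = 12,418.
Pro-rata amounts: Unit 1A 376,543.26; Unit G2 532,176.71; Unit 3B 608,249.41; Unit PH1 545,630.62.
Rounded to nearest $5: Unit 1A $376,545; Unit G2 $532,175; Unit 3B $608,250; Unit PH1 $545,630. Sum = $2,062,600.
Rounded total matches; no reconciliation needed.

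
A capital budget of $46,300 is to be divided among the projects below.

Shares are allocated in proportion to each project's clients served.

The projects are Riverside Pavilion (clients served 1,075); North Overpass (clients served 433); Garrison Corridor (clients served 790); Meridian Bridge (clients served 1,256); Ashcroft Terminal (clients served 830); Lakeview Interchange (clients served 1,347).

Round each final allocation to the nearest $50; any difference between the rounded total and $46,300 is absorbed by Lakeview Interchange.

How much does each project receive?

Riverside Pavilion: $8,700; North Overpass: $3,500; Garrison Corridor: $6,400; Meridian Bridge: $10,150; Ashcroft Terminal: $6,700; Lakeview Interchange: $10,850

Combined clients served = 5,731.
Raw shares: Riverside Pavilion 1,075/5,731 × $46,300 = 8,684.78; North Overpass 433/5,731 × $46,300 = 3,498.15; Garrison Corridor 790/5,731 × $46,300 = 6,382.31; Meridian Bridge 1,256/5,731 × $46,300 = 10,147.06; Ashcroft Terminal 830/5,731 × $46,300 = 6,705.46; Lakeview Interchange 1,347/5,731 × $46,300 = 10,882.24.
Rounded to nearest $50: Riverside Pavilion $8,700; North Overpass $3,500; Garrison Corridor $6,400; Meridian Bridge $10,150; Ashcroft Terminal $6,700; Lakeview Interchange $10,900. Sum = $46,350.
Difference $46,300 − $46,350 = −$50 applied to Lakeview Interchange: Lakeview Interchange becomes $10,850.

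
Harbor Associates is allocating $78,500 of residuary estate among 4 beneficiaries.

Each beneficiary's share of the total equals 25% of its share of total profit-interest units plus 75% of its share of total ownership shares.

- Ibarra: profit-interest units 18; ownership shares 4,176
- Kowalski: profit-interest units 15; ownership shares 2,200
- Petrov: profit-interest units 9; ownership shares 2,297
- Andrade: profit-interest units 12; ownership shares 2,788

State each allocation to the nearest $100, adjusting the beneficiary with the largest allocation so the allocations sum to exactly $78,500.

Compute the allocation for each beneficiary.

Ibarra: $27,900; Kowalski: $16,800; Petrov: $15,100; Andrade: $18,700

Totals — profit-interest units 54, ownership shares 11,461.
Composite weights (25% profit-interest units + 75% ownership shares): Ibarra 0.3566; Kowalski 0.2134; Petrov 0.1920; Andrade 0.2380.
Pro-rata amounts: Ibarra 27,993.72; Kowalski 16,752.76; Petrov 15,070.49; Andrade 18,683.03.
Rounded to nearest $100: Ibarra $28,000; Kowalski $16,800; Petrov $15,100; Andrade $18,700. Sum = $78,600.
Difference $78,500 − $78,600 = −$100 applied to largest allocation (Ibarra): Ibarra becomes $27,900.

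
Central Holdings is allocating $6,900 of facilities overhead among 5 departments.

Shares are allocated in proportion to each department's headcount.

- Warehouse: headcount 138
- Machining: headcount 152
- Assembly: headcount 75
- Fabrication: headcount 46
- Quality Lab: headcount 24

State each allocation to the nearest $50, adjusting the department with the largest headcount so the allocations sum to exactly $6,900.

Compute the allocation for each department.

Warehouse: $2,200 · Machining: $2,350 · Assembly: $1,200 · Fabrication: $750 · Quality Lab: $400

Total headcount = 435.
Unrounded shares: Warehouse 138/435 × $6,900 = 2,188.97; Machining 152/435 × $6,900 = 2,411.03; Assembly 75/435 × $6,900 = 1,189.66; Fabrication 46/435 × $6,900 = 729.66; Quality Lab 24/435 × $6,900 = 380.69.
After rounding ($50): Warehouse $2,200; Machining $2,400; Assembly $1,200; Fabrication $750; Quality Lab $400. Sum = $6,950.
Difference $6,900 − $6,950 = −$50 applied to largest headcount (Machining): Machining becomes $2,350.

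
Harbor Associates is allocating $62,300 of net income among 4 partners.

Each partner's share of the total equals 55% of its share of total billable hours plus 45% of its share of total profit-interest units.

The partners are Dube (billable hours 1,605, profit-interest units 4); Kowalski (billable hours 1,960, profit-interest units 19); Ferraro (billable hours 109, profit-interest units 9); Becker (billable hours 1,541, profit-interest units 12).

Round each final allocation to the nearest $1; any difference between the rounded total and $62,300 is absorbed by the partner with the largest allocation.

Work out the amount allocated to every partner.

Dube: $13,094 | Kowalski: $24,984 | Ferraro: $6,451 | Becker: $17,771

Billable hours total 5,215; profit-interest units total 44.
Combined weights (55% billable hours + 45% profit-interest units): Dube 0.2102; Kowalski 0.4010; Ferraro 0.1035; Becker 0.2852.
Proportional shares: Dube 13,094.24; Kowalski 24,984.14; Ferraro 6,450.61; Becker 17,771.00.
After rounding ($1): Dube $13,094; Kowalski $24,984; Ferraro $6,451; Becker $17,771. Sum = $62,300.
Rounded total matches; no reconciliation needed.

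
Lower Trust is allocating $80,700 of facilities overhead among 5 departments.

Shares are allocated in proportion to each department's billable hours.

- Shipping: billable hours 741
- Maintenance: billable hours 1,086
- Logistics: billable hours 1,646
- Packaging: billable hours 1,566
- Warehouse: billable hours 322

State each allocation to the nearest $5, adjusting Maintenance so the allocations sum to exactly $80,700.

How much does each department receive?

Shipping: $11,155; Maintenance: $16,345; Logistics: $24,780; Packaging: $23,575; Warehouse: $4,845

Total billable hours = 5,361.
Pro-rata amounts: Shipping 741/5,361 × $80,700 = 11,154.39; Maintenance 1,086/5,361 × $80,700 = 16,347.73; Logistics 1,646/5,361 × $80,700 = 24,777.504; Packaging 1,566/5,361 × $80,700 = 23,573.25; Warehouse 322/5,361 × $80,700 = 4,847.12.
Rounded to nearest $5: Shipping $11,155; Maintenance $16,350; Logistics $24,780; Packaging $23,575; Warehouse $4,845. Sum = $80,705.
Difference $80,700 − $80,705 = −$5 applied to Maintenance: Maintenance becomes $16,345.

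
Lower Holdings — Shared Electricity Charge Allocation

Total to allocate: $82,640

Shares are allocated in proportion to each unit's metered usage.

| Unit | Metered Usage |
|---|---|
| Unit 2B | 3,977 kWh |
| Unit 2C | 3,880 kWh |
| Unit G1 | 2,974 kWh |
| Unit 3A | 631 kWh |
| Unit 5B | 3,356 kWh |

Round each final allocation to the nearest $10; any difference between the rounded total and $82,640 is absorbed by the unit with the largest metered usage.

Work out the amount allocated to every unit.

Unit 2B: $22,170 | Unit 2C: $21,640 | Unit G1: $16,590 | Unit 3A: $3,520 | Unit 5B: $18,720

Total metered usage = 14,818.
Pro-rata amounts: Unit 2B 3,977/14,818 × $82,640 = 22,179.73; Unit 2C 3,880/14,818 × $82,640 = 21,638.76; Unit G1 2,974/14,818 × $82,640 = 16,586.00; Unit 3A 631/14,818 × $82,640 = 3,519.09; Unit 5B 3,356/14,818 × $82,640 = 18,716.42.
After rounding ($10): Unit 2B $22,180; Unit 2C $21,640; Unit G1 $16,590; Unit 3A $3,520; Unit 5B $18,720. Sum = $82,650.
Difference $82,640 − $82,650 = −$10 applied to largest metered usage (Unit 2B): Unit 2B becomes $22,170.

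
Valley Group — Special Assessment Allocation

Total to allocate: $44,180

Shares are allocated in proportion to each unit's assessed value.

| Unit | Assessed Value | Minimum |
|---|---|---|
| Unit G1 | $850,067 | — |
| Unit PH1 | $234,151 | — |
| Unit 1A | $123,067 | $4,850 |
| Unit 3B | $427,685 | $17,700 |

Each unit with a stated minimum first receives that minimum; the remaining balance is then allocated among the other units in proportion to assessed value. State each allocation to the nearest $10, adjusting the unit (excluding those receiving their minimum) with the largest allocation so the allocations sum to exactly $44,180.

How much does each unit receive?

Unit G1: $16,960 | Unit PH1: $4,670 | Unit 1A: $4,850 | Unit 3B: $17,700

Guaranteed amounts: Unit 1A $4,850; Unit 3B $17,700. Residual $21,630.
Residual split over remaining assessed value 1,084,218: Unit G1 16,958.72 → $16,960; Unit PH1 4,671.28 → $4,670.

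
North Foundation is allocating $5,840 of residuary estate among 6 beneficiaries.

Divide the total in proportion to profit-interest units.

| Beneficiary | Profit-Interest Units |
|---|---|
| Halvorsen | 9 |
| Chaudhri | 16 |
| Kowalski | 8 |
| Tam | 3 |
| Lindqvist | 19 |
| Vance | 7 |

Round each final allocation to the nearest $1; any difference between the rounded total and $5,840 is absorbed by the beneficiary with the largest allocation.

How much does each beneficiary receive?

Sum of profit-interest units: 62.
Raw shares: Halvorsen 9/62 × $5,840 = 847.74; Chaudhri 16/62 × $5,840 = 1,507.10; Kowalski 8/62 × $5,840 = 753.55; Tam 3/62 × $5,840 = 282.58; Lindqvist 19/62 × $5,840 = 1,789.68; Vance 7/62 × $5,840 = 659.35.
After rounding ($1): Halvorsen $848; Chaudhri $1,507; Kowalski $754; Tam $283; Lindqvist $1,790; Vance $659. Sum = $5,841.
Difference $5,840 − $5,841 = −$1 applied to largest allocation (Lindqvist): Lindqvist becomes $1,789.

Halvorsen: $848; Chaudhri: $1,507; Kowalski: $754; Tam: $283; Lindqvist: $1,789; Vance: $659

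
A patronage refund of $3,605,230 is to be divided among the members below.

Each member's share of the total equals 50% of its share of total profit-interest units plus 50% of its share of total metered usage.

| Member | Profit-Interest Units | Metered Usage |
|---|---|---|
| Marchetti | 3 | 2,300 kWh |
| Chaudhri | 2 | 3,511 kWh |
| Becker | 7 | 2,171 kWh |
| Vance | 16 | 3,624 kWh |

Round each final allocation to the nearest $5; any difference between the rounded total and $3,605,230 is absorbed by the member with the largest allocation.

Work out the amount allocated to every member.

Profit-interest units total 28; metered usage total 11,606.
Blended shares (50% profit-interest units + 50% metered usage): Marchetti 0.1527; Chaudhri 0.1870; Becker 0.2185; Vance 0.4418.
Unrounded shares: Marchetti 550,367.59; Chaudhri 674,077.99; Becker 787,848.06; Vance 1,592,936.36.
At nearest $5: Marchetti $550,370; Chaudhri $674,080; Becker $787,850; Vance $1,592,935. Sum = $3,605,235.
Difference $3,605,230 − $3,605,235 = −$5 applied to largest allocation (Vance): Vance becomes $1,592,930.

Marchetti: $550,370 · Chaudhri: $674,080 · Becker: $787,850 · Vance: $1,592,930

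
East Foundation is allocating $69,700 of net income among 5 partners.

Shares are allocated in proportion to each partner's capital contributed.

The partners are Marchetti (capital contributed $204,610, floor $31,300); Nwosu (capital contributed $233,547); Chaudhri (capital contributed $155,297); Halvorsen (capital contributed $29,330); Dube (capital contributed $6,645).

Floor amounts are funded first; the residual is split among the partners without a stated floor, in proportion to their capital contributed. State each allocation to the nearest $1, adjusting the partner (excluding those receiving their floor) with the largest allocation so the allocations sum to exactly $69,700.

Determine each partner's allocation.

Minimums first: Marchetti $31,300. Remaining pool $38,400.
Remaining pool split over remaining capital contributed 424,819: Nwosu 21,110.65 → $21,111; Chaudhri 14,037.52 → $14,038; Halvorsen 2,651.18 → $2,651; Dube 600.65 → $601.
Rounding difference −$1 applied to Nwosu → $21,110.

Marchetti: $31,300 · Nwosu: $21,110 · Chaudhri: $14,038 · Halvorsen: $2,651 · Dube: $601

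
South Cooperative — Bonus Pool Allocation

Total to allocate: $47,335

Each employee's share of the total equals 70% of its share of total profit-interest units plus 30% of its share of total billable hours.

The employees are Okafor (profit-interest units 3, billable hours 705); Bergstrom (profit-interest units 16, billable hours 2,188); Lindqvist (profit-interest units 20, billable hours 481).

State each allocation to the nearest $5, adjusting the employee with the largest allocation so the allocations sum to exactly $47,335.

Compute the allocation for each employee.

Profit-interest units total 39; billable hours total 3,374.
Composite weights (70% profit-interest units + 30% billable hours): Okafor 0.1165; Bergstrom 0.4817; Lindqvist 0.4017.
Proportional shares: Okafor 5,516.01; Bergstrom 22,802.501; Lindqvist 19,016.49.
After rounding ($5): Okafor $5,515; Bergstrom $22,805; Lindqvist $19,015. Sum = $47,335.
Rounded total matches; no reconciliation needed.

Okafor: $5,515; Bergstrom: $22,805; Lindqvist: $19,015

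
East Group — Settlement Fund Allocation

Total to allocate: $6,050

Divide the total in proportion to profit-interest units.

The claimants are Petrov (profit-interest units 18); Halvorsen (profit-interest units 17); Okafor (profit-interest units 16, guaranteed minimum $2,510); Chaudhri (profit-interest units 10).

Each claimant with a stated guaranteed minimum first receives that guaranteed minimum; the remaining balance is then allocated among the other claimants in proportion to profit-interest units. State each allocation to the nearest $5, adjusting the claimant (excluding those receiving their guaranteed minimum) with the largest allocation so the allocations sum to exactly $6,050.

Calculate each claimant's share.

Petrov: $1,420; Halvorsen: $1,335; Okafor: $2,510; Chaudhri: $785

Guaranteed amounts: Okafor $2,510. Residual $3,540.
Residual split over remaining profit-interest units 45: Petrov 1,416.00 → $1,415; Halvorsen 1,337.33 → $1,335; Chaudhri 786.67 → $785.
Rounding difference +$5 applied to Petrov → $1,420.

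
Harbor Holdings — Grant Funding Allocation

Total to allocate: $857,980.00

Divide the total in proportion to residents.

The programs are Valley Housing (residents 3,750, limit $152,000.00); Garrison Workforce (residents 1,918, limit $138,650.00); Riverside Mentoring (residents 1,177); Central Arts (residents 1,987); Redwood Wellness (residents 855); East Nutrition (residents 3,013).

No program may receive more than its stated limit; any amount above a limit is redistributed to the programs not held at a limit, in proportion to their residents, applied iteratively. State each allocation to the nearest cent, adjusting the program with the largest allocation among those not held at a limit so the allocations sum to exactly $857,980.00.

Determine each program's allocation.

Total residents = 12,700.
Unconstrained shares: Valley Housing 253,340.5512; Garrison Workforce 129,575.2472; Riverside Mentoring 79,515.1543; Central Arts 134,236.7134; Redwood Wellness 57,761.6457; East Nutrition 203,550.6882.
Cap binds for Valley Housing ($152,000.00); remaining pool $705,980.00 reallocated over remaining residents 8,950.
Cap binds for Garrison Workforce ($138,650.00); remaining pool $567,330.00 reallocated over remaining residents 7,032.
Redistributed shares: Riverside Mentoring 94,958.3916 → $94,958.39; Central Arts 160,307.8370 → $160,307.84; Redwood Wellness 68,979.9701 → $68,979.97; East Nutrition 243,083.8012 → $243,083.80.

Valley Housing: $152,000.00 | Garrison Workforce: $138,650.00 | Riverside Mentoring: $94,958.39 | Central Arts: $160,307.84 | Redwood Wellness: $68,979.97 | East Nutrition: $243,083.80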